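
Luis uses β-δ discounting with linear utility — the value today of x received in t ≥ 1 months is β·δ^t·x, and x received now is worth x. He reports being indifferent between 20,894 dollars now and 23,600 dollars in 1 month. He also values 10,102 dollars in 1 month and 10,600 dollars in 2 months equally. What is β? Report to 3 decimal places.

From the later pair, β·δ^1·10102 = β·δ^2·10600; dividing through, δ = 10102/10600 = 0.95302.
The first indifference: 20894 = β·δ·23600, so β = 20894/(δ·23600) = 20894/(0.95302·23600) ≈ 0.929.

β ≈ 0.929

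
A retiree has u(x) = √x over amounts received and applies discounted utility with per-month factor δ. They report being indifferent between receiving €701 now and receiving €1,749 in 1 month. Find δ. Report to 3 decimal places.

δ ≈ 0.633

Indifference means u(701) = δ · u(1749), so δ = u(701)/u(1749).
With u(x) = √x: δ = √701/√1749 = √(701/1749) = 0.63309.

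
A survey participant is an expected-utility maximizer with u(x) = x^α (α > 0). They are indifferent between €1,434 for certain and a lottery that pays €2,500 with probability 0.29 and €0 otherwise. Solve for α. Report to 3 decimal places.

The lottery's expected utility is 0.29·u(2500) + 0.71·u(0) = 0.29·2500^α (since u(0) = 0 for α > 0).
Equating: 1434^α = 0.29·2500^α, i.e. 0.5736^α = 0.29.
Taking logs: α·ln(1434/2500) = ln(0.29), so α = -1.237874 / -0.555823 ≈ 2.227.

α ≈ 2.227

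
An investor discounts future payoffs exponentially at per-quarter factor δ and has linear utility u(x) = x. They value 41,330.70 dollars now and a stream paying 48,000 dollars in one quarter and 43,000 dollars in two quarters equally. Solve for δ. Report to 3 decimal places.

δ ≈ 0.570

Equating present values: 41330.70 = 48000δ + 43000δ².
That is, 43000δ² + 48000δ − 41330.70 = 0, a quadratic in δ.
By the quadratic formula (taking the positive root), δ = (−48000 + √9412880400.00) / 86000 ≈ 0.570.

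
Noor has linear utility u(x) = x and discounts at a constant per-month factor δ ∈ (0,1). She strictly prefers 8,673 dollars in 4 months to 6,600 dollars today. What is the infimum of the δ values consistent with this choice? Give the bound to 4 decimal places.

δ > 0.9340

The preference means 6600 < δ^4·8673.
Hence δ^4 > 6600/8673 = 0.76098, and x ↦ x^(1/4) is increasing on (0,∞).
δ > 0.76098^(1/4) = 0.9340.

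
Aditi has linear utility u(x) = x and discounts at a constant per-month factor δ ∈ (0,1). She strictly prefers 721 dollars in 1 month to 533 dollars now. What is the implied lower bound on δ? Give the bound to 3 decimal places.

Comparing present values: 533 < δ·721.
So δ > 533/721 = 0.73925.

δ > 0.739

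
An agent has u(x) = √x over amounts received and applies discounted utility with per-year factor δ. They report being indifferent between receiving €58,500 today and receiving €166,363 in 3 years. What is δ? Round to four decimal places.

The payoff in 3 years is discounted by δ^3, so u(58500) = δ^3·u(166363) and δ^3 = u(58500)/u(166363).
Since u(x) = √x, δ^3 = √(58500/166363) = 0.59299.
So δ = 0.59299^(1/3) ≈ 0.8401.

δ ≈ 0.8401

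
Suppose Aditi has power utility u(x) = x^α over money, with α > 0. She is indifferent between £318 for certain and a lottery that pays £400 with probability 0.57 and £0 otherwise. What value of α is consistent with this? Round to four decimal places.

The lottery's expected utility is 0.57·u(400) + 0.43·u(0) = 0.57·400^α (since u(0) = 0 for α > 0).
Equating: 318^α = 0.57·400^α, i.e. 0.7950^α = 0.57.
Taking logs: α·ln(318/400) = ln(0.57), so α = -0.5621189 / -0.2294132 ≈ 2.4502.

α ≈ 2.4502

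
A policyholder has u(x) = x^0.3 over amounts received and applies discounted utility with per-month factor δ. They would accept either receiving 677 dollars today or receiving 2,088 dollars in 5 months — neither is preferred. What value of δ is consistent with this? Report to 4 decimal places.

Indifference means u(677) = δ^5 · u(2088), so δ^5 = u(677)/u(2088).
Since u(x) = x^0.3, δ^5 = (677/2088)^0.3 = 0.32423^0.3 = 0.71328.
So δ = 0.71328^(1/5) ≈ 0.9347.

δ ≈ 0.9347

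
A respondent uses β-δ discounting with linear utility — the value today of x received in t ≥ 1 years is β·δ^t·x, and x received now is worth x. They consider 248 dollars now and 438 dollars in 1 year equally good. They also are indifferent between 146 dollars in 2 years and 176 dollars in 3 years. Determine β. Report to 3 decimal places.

The second indifference involves only future payoffs, so β cancels: β·δ^2·146 = β·δ^3·176, giving δ = 146/176 = 0.82955.
The first indifference: 248 = β·δ·438, so β = 248/(δ·438) = 248/(0.82955·438) ≈ 0.683.

β ≈ 0.683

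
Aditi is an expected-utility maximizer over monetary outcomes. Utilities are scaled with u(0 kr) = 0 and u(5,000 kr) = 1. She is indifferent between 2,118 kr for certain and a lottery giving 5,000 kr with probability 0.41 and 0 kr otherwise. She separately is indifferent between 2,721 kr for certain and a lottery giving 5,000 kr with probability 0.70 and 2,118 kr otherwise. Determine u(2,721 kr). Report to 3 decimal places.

0.823

From the first indifference, u(2,118 kr) = 0.41·u(5,000 kr) + 0.59·u(0 kr) = 0.41·1 + 0.59·0 = 0.41.
Chaining: u(2,721 kr) = 0.70·1.00 + 0.30·0.41 = 0.8230.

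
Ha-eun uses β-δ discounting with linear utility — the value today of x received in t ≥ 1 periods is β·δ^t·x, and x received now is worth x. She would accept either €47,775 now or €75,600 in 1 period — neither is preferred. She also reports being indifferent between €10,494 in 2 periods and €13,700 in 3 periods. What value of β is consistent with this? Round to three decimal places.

β ≈ 0.825

From the later pair, β·δ^2·10494 = β·δ^3·13700; dividing through, δ = 10494/13700 = 0.76599.
The first indifference: 47775 = β·δ·75600, so β = 47775/(δ·75600) = 47775/(0.76599·75600) ≈ 0.825.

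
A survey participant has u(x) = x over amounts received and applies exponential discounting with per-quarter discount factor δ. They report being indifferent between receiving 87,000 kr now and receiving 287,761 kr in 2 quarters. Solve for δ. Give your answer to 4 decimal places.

δ ≈ 0.5498

The payoff in 2 quarters is discounted by δ^2, so u(87000) = δ^2·u(287761) and δ^2 = u(87000)/u(287761).
With u(x) = x: δ^2 = 87000/287761 = 0.30233.
Taking the square root: δ = 0.30233^(1/2) ≈ 0.5498.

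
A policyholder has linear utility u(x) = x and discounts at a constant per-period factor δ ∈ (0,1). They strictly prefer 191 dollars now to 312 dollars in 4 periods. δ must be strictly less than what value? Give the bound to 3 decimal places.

Under u(x) = x this choice says 191 > δ^4·312.
Dividing by 312: δ^4 < 0.61218. Both sides are positive, so the 4th root keeps the direction.
δ < 0.61218^(1/4) = 0.885.

δ < 0.885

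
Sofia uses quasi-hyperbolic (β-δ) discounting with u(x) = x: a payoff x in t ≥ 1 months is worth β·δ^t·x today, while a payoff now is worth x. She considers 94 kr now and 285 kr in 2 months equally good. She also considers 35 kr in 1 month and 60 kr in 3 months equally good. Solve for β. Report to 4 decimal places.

β ≈ 0.5654

From the later pair, β·δ^1·35 = β·δ^3·60; dividing through, δ^2 = 35/60 = 0.58333, so δ = 0.76376.
Substituting δ into 94 = β·δ^2·285: β = 94/(166.250) ≈ 0.5654.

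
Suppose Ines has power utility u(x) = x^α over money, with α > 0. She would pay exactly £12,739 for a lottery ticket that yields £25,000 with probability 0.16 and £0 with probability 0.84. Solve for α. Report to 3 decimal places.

α ≈ 2.718

Since u(0) = 0, the lottery's EU is 0.16·25000^α.
Setting u(12739) equal to that: 12739^α = 0.16·25000^α ⇒ (12739/25000)^α = 0.16.
Take logs: α = ln 0.16 / ln(12739/25000) ≈ 2.71813.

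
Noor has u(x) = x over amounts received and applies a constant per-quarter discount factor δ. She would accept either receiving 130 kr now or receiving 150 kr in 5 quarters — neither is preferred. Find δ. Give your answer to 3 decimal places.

The payoff in 5 quarters is discounted by δ^5, so u(130) = δ^5·u(150) and δ^5 = u(130)/u(150).
With u(x) = x: δ^5 = 130/150 = 0.86667.
So δ = 0.86667^(1/5) ≈ 0.972.

δ ≈ 0.972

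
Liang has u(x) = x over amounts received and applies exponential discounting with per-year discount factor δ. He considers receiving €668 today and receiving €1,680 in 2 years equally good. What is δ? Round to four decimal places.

Indifference means u(668) = δ^2 · u(1680), so δ^2 = u(668)/u(1680).
With u(x) = x: δ^2 = 668/1680 = 0.39762.
Taking the square root: δ = 0.39762^(1/2) ≈ 0.6306.

δ ≈ 0.6306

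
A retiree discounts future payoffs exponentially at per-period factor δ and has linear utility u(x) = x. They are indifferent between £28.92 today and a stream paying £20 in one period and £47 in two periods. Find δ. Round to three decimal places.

Equating present values: 28.92 = 20δ + 47δ².
Rearranged: 47δ² + 20δ − 28.92 = 0.
By the quadratic formula (taking the positive root), δ = (−20 + √5836.96) / 94 ≈ 0.600.

δ ≈ 0.600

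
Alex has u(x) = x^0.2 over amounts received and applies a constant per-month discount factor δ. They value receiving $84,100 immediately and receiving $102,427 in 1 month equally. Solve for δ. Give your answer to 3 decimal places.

Equating discounted utilities: u(84100) = δ·u(102427) ⇒ δ = u(84100)/u(102427).
Since u(x) = x^0.2, δ = (84100/102427)^0.2 = 0.82107^0.2 = 0.96134.

δ ≈ 0.961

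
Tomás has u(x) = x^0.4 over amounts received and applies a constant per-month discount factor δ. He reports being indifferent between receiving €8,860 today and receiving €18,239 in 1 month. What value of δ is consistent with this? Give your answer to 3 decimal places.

δ ≈ 0.749

The payoff in 1 month is discounted by δ, so u(8860) = δ·u(18239) and δ = u(8860)/u(18239).
With u(x) = x^0.4: δ = 8860^0.4/18239^0.4 = (8860/18239)^0.4 = 0.74916.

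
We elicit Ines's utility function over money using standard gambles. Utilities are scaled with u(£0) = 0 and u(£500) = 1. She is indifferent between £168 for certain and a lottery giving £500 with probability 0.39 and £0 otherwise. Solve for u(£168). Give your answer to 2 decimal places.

0.39

By the standard-gamble method, u(£168) is just the indifference probability on the best outcome: 0.39.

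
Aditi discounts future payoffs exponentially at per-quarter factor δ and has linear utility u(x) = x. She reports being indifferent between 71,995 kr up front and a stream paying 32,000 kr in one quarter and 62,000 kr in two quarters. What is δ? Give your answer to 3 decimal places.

The stream is worth 32000δ + 62000δ² today, so 32000δ + 62000δ² = 71995.
So 62000δ² + 32000δ − 71995 = 0.
By the quadratic formula (taking the positive root), δ = (−32000 + √18878760000.00) / 124000 ≈ 0.850.

δ ≈ 0.850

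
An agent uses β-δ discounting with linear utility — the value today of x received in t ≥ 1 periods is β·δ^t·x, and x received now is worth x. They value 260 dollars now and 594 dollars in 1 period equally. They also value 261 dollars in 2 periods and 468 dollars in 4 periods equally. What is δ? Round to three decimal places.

The second indifference involves only future payoffs, so β cancels: β·δ^2·261 = β·δ^4·468, giving δ^2 = 261/468 = 0.55769, so δ = 0.74679.

δ ≈ 0.747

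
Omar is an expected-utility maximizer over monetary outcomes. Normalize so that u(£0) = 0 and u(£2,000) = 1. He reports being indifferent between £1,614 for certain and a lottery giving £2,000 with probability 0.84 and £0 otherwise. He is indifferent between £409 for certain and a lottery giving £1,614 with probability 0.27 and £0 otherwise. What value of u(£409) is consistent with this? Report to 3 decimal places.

0.227

From the first indifference, u(£1,614) = 0.84·u(£2,000) + 0.16·u(£0) = 0.84·1 + 0.16·0 = 0.84.
The second indifference gives u(£409) = 0.27·u(£1,614) + 0.73·u(£0) = 0.27·0.84 + 0.73·0.00 = 0.2268.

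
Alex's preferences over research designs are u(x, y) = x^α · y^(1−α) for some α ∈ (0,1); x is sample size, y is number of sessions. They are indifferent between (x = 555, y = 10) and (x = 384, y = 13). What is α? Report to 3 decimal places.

α ≈ 0.416

The Cobb–Douglas utilities coincide, so 555^α·10^(1−α) = 384^α·13^(1−α).
Taking logs: α·ln 555 + (1−α)·ln 10 = α·ln 384 + (1−α)·ln 13, i.e. α·0.368326 = (1−α)·0.262364.
With A = 0.368326 and B = 0.262364: α·A = (1−α)·B, so α = B/(A+B) = 0.262364/0.630690 ≈ 0.416.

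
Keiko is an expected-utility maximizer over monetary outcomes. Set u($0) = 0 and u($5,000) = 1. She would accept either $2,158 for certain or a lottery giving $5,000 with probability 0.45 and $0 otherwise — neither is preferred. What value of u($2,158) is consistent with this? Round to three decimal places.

By the standard-gamble method, u($2,158) is just the indifference probability on the best outcome: 0.45.

0.450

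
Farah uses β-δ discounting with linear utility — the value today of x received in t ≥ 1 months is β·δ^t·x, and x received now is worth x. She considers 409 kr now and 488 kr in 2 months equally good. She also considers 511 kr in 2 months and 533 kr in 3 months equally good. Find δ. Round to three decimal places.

The second indifference involves only future payoffs, so β cancels: β·δ^2·511 = β·δ^3·533, giving δ = 511/533 = 0.95872.

δ ≈ 0.959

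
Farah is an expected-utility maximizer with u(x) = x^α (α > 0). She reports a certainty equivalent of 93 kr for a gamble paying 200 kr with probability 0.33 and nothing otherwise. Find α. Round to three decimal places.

α ≈ 1.448

Since u(0) = 0, the lottery's EU is 0.33·200^α.
Indifference: 93^α = 0.33·200^α, so (93/200)^α = 0.33.
Take logs: α = ln 0.33 / ln(93/200) ≈ 1.44787.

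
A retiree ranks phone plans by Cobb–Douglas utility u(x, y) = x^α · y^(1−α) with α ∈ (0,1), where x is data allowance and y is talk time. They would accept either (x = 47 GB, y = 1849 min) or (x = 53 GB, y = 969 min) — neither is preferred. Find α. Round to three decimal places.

α ≈ 0.843

The Cobb–Douglas utilities coincide, so 47^α·1849^(1−α) = 53^α·969^(1−α).
(47/53)^α = (969/1849)^(1−α); take logs: α·ln(47/53) = (1−α)·ln(969/1849), i.e. α·-0.120144 = (1−α)·-0.646136.
With A = -0.120144 and B = -0.646136: α·A = (1−α)·B, so α = B/(A+B) = -0.646136/-0.766280 ≈ 0.843.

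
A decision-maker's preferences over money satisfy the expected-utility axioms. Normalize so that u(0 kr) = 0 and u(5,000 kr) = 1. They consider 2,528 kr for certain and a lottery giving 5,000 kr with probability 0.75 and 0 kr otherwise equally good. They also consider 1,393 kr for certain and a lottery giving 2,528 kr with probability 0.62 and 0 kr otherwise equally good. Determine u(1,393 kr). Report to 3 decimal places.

From the first indifference, u(2,528 kr) = 0.75·u(5,000 kr) + 0.25·u(0 kr) = 0.75·1 + 0.25·0 = 0.75.
The second indifference gives u(1,393 kr) = 0.62·u(2,528 kr) + 0.38·u(0 kr) = 0.62·0.75 + 0.38·0.00 = 0.4650.

0.465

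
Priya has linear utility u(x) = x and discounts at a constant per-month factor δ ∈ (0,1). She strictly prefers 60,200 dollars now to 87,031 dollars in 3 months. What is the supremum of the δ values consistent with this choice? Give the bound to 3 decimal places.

Under u(x) = x this choice says 60200 > δ^3·87031.
So δ^3 < 60200/87031 = 0.69171; taking the cube root of both positive sides preserves the inequality.
δ < 0.69171^(1/3) = 0.884.

δ < 0.884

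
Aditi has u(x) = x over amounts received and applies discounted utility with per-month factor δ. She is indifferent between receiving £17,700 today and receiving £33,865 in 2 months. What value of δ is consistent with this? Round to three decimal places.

Equating discounted utilities: u(17700) = δ^2·u(33865) ⇒ δ^2 = u(17700)/u(33865).
With u(x) = x: δ^2 = 17700/33865 = 0.52266.
Taking the square root: δ = 0.52266^(1/2) ≈ 0.723.

δ ≈ 0.723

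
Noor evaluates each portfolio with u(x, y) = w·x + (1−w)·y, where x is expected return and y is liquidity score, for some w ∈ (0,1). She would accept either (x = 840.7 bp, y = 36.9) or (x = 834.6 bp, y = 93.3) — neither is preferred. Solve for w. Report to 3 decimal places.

w = 0.902

Equating utilities: w·840.7 + (1−w)·36.9 = w·834.6 + (1−w)·93.3.
Rearranging, 6.1·w − 56.4·(1−w) = 0.
The marginal rate of substitution is 56.4/6.1, so w = 56.4/(6.1+56.4) = 0.902.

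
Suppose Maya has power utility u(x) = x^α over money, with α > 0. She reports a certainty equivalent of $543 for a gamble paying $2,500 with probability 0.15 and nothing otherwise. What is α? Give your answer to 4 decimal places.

Since u(0) = 0, the lottery's EU is 0.15·2500^α.
Equating: 543^α = 0.15·2500^α, i.e. 0.2172^α = 0.15.
Take logs: α = ln 0.15 / ln(543/2500) ≈ 1.242435.

α ≈ 1.2424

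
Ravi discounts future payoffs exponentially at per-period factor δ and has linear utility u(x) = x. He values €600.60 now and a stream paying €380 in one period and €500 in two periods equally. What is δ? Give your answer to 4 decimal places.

δ ≈ 0.7800

The stream is worth 380δ + 500δ² today, so 380δ + 500δ² = 600.60.
That is, 500δ² + 380δ − 600.60 = 0, a quadratic in δ.
δ = (−380 + √(380² + 4·500·600.60)) / (2·500) = (−380 + √1345600.00) / 1000 ≈ 0.7800.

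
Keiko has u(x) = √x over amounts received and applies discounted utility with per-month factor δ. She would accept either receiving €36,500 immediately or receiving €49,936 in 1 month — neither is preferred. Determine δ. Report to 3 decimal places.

δ ≈ 0.855

Equating discounted utilities: u(36500) = δ·u(49936) ⇒ δ = u(36500)/u(49936).
With u(x) = √x: δ = √36500/√49936 = √(36500/49936) = 0.85495.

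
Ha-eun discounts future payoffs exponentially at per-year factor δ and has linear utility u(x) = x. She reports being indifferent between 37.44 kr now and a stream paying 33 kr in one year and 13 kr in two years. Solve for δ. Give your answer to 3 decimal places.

δ ≈ 0.850

Equating present values: 37.44 = 33δ + 13δ².
That is, 13δ² + 33δ − 37.44 = 0, a quadratic in δ.
By the quadratic formula (taking the positive root), δ = (−33 + √3035.88) / 26 ≈ 0.850.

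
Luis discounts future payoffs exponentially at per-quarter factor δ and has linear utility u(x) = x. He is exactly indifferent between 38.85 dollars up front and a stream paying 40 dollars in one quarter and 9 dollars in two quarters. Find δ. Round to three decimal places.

The stream is worth 40δ + 9δ² today, so 40δ + 9δ² = 38.85.
Rearranged: 9δ² + 40δ − 38.85 = 0.
By the quadratic formula (taking the positive root), δ = (−40 + √2998.60) / 18 ≈ 0.820.

δ ≈ 0.820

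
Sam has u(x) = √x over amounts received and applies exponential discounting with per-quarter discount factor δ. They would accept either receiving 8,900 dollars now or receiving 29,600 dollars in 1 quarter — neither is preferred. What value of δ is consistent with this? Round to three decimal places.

The payoff in 1 quarter is discounted by δ, so u(8900) = δ·u(29600) and δ = u(8900)/u(29600).
With u(x) = √x: δ = √8900/√29600 = √(8900/29600) = 0.54834.

δ ≈ 0.548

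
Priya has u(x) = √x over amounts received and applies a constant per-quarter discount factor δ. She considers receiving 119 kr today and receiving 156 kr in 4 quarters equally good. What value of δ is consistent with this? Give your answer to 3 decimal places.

The payoff in 4 quarters is discounted by δ^4, so u(119) = δ^4·u(156) and δ^4 = u(119)/u(156).
With u(x) = √x: δ^4 = √119/√156 = √(119/156) = 0.87340.
So δ = 0.87340^(1/4) ≈ 0.967.

δ ≈ 0.967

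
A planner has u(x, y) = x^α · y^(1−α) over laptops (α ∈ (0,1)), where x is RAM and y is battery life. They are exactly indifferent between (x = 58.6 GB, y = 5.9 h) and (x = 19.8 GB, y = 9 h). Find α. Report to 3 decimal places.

Set the two utilities equal: 58.6^α·5.9^(1−α) = 19.8^α·9^(1−α).
Rearrange to (58.6/19.8)^α = (9/5.9)^(1−α) and take logs: α·1.085053 = (1−α)·0.422272.
With A = 1.085053 and B = 0.422272: α·A = (1−α)·B, so α = B/(A+B) = 0.422272/1.507325 ≈ 0.280.

α ≈ 0.280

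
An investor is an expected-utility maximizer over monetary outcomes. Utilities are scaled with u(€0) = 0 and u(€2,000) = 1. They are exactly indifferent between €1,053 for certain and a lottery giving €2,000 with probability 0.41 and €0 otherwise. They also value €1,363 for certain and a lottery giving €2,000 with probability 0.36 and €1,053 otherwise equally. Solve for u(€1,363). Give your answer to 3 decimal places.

0.622

The first gamble pins u(€1,053): it must equal 0.41·1 + 0.59·0 = 0.41.
Then u(€1,363) = 0.36·u(€2,000) + 0.64·u(€1,053) = 0.36·1.00 + 0.64·0.41 = 0.6224.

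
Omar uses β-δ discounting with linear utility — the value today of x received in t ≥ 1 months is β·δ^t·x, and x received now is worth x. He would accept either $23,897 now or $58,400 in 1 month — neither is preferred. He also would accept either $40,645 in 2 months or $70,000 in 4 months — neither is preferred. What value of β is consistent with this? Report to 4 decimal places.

β ≈ 0.5370

From the later pair, β·δ^2·40645 = β·δ^4·70000; dividing through, δ^2 = 40645/70000 = 0.58064, so δ = 0.76200.
Now use the now-vs-future pair: 23897 = β·δ·58400 gives β = 23897/(0.76200·58400) ≈ 0.5370.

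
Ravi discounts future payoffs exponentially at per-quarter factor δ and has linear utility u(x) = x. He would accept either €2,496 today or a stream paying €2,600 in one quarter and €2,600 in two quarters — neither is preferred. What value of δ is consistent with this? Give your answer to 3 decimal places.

δ ≈ 0.600

Equating present values: 2496 = 2600δ + 2600δ².
So 2600δ² + 2600δ − 2496 = 0.
By the quadratic formula (taking the positive root), δ = (−2600 + √32718400.00) / 5200 ≈ 0.600.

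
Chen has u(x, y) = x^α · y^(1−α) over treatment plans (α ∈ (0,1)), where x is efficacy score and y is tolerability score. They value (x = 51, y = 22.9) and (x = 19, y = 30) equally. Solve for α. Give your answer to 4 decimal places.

The Cobb–Douglas utilities coincide, so 51^α·22.9^(1−α) = 19^α·30^(1−α).
(51/19)^α = (30/22.9)^(1−α); take logs: α·ln(51/19) = (1−α)·ln(30/22.9), i.e. α·0.9873867 = (1−α)·0.2700605.
Thus α·(1.2574472) = 0.2700605, so α = 0.2700605/1.2574472 ≈ 0.2148.

α ≈ 0.2148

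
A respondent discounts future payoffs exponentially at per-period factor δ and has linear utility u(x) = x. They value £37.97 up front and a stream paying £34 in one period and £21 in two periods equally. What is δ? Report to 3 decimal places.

The stream is worth 34δ + 21δ² today, so 34δ + 21δ² = 37.97.
So 21δ² + 34δ − 37.97 = 0.
By the quadratic formula (taking the positive root), δ = (−34 + √4345.48) / 42 ≈ 0.760.

δ ≈ 0.760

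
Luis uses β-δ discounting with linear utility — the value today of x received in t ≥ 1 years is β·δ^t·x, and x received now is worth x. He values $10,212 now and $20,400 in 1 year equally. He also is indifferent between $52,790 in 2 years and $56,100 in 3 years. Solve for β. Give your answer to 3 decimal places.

From the later pair, β·δ^2·52790 = β·δ^3·56100; dividing through, δ = 52790/56100 = 0.94100.
Substituting δ into 10212 = β·δ·20400: β = 10212/(19196.364) ≈ 0.532.

β ≈ 0.532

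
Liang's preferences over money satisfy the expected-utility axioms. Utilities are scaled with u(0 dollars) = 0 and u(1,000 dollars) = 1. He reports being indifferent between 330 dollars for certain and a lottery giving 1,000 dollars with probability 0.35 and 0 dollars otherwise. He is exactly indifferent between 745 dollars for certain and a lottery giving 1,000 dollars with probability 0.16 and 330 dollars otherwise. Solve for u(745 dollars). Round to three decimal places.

The first gamble pins u(330 dollars): it must equal 0.35·1 + 0.65·0 = 0.35.
Then u(745 dollars) = 0.16·u(1,000 dollars) + 0.84·u(330 dollars) = 0.16·1.00 + 0.84·0.35 = 0.4540.

0.454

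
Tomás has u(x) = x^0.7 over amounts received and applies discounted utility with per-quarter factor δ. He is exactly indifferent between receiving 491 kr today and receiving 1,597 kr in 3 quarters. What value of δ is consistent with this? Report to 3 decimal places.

Indifference means u(491) = δ^3 · u(1597), so δ^3 = u(491)/u(1597).
With u(x) = x^0.7: δ^3 = 491^0.7/1597^0.7 = (491/1597)^0.7 = 0.43797.
Taking the cube root: δ = 0.43797^(1/3) ≈ 0.759.

δ ≈ 0.759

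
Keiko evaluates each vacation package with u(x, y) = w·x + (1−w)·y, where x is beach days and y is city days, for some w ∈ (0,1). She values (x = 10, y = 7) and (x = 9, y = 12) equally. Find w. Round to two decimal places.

w = 0.83

Indifference: w·10 + (1−w)·7 = w·9 + (1−w)·12.
Rearranging, 1·w − 5·(1−w) = 0.
The marginal rate of substitution is 5/1, so w = 5/(1+5) = 0.83.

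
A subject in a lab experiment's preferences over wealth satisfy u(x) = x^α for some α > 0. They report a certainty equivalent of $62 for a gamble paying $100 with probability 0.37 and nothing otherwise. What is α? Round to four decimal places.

The lottery's expected utility is 0.37·u(100) + 0.63·u(0) = 0.37·100^α (since u(0) = 0 for α > 0).
Equating: 62^α = 0.37·100^α, i.e. 0.6200^α = 0.37.
α = ln(0.37) / ln(62/100) = -0.9942523/-0.4780358 ≈ 2.0799.

α ≈ 2.0799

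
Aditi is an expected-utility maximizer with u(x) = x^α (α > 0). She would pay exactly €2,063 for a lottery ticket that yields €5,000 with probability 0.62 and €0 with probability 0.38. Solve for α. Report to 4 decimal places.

α ≈ 0.5400

Since u(0) = 0, the lottery's EU is 0.62·5000^α.
Setting u(2063) equal to that: 2063^α = 0.62·5000^α ⇒ (2063/5000)^α = 0.62.
Taking logs: α·ln(2063/5000) = ln(0.62), so α = -0.4780358 / -0.8852767 ≈ 0.5400.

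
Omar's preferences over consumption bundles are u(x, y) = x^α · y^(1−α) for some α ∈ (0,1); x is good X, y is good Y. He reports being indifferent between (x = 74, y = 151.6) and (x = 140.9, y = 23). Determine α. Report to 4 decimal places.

The Cobb–Douglas utilities coincide, so 74^α·151.6^(1−α) = 140.9^α·23^(1−α).
(74/140.9)^α = (23/151.6)^(1−α); take logs: α·ln(74/140.9) = (1−α)·ln(23/151.6), i.e. α·-0.6439853 = (1−α)·-1.8857513.
Thus α·(-2.5297366) = -1.8857513, so α = -1.8857513/-2.5297366 ≈ 0.7454.

α ≈ 0.7454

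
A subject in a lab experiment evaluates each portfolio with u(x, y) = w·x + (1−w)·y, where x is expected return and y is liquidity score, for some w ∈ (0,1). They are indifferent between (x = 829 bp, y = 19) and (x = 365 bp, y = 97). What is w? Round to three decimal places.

Equating utilities: w·829 + (1−w)·19 = w·365 + (1−w)·97.
Rearranging, 464·w − 78·(1−w) = 0.
So w/(1−w) = 78/464 = 0.1681, giving w = 78/(464+78) = 0.144.

w = 0.144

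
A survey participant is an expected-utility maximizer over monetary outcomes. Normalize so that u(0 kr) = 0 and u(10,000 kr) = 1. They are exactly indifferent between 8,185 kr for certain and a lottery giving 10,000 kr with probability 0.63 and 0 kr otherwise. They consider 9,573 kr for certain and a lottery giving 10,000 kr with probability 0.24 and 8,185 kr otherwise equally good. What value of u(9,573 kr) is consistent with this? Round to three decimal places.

First, u(8,185 kr) = 0.63·u(10,000 kr) + 0.37·u(0 kr) = 0.63.
The second indifference gives u(9,573 kr) = 0.24·u(10,000 kr) + 0.76·u(8,185 kr) = 0.24·1.00 + 0.76·0.63 = 0.7188.

0.719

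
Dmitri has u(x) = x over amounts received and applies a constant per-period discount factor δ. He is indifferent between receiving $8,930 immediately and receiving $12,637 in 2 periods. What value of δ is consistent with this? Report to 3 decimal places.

δ ≈ 0.841

Equating discounted utilities: u(8930) = δ^2·u(12637) ⇒ δ^2 = u(8930)/u(12637).
With u(x) = x: δ^2 = 8930/12637 = 0.70666.
Hence δ = (0.70666)^(1/2) = 0.84063.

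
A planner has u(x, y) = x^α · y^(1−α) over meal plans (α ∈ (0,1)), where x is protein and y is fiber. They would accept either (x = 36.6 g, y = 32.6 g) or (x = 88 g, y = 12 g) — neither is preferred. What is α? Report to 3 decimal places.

α ≈ 0.533

The Cobb–Douglas utilities coincide, so 36.6^α·32.6^(1−α) = 88^α·12^(1−α).
Taking logs: α·ln 36.6 + (1−α)·ln 32.6 = α·ln 88 + (1−α)·ln 12, i.e. α·-0.877289 = (1−α)·-0.999406.
With A = -0.877289 and B = -0.999406: α·A = (1−α)·B, so α = B/(A+B) = -0.999406/-1.876695 ≈ 0.533.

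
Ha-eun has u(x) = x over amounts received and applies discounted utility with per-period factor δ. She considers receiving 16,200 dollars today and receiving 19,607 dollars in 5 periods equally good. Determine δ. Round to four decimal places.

The payoff in 5 periods is discounted by δ^5, so u(16200) = δ^5·u(19607) and δ^5 = u(16200)/u(19607).
With u(x) = x: δ^5 = 16200/19607 = 0.82624.
Hence δ = (0.82624)^(1/5) = 0.962544.

δ ≈ 0.9625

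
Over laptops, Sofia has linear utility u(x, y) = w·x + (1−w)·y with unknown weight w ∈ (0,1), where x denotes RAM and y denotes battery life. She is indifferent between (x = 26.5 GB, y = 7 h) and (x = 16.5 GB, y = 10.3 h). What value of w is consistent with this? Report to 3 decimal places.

w = 0.248

Indifference: w·26.5 + (1−w)·7 = w·16.5 + (1−w)·10.3.
Rearranging, 10·w − 3.3·(1−w) = 0.
So w/(1−w) = 3.3/10 = 0.3300, giving w = 3.3/(10+3.3) = 0.248.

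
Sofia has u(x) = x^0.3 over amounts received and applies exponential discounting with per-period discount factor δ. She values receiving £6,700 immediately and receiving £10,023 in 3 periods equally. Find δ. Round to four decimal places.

Indifference means u(6700) = δ^3 · u(10023), so δ^3 = u(6700)/u(10023).
Since u(x) = x^0.3, δ^3 = (6700/10023)^0.3 = 0.66846^0.3 = 0.88618.
Hence δ = (0.88618)^(1/3) = 0.960523.

δ ≈ 0.9605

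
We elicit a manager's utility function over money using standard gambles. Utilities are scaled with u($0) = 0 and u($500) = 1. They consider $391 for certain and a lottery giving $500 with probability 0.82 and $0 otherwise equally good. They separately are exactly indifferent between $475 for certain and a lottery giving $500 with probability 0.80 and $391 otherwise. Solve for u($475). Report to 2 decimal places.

0.96

First, u($391) = 0.82·u($500) + 0.18·u($0) = 0.82.
Chaining: u($475) = 0.80·1.00 + 0.20·0.82 = 0.9640.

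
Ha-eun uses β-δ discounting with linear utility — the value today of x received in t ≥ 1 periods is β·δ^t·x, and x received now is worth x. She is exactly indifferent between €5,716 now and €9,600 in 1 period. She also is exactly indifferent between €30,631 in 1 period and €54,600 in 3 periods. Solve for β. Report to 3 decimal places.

Both payoffs in the second observation are in the future, so β drops out: δ^1·30631 = δ^3·54600 ⇒ δ^2 = 30631/54600 = 0.56101, so δ = 0.74900.
Substituting δ into 5716 = β·δ·9600: β = 5716/(7190.441) ≈ 0.795.

β ≈ 0.795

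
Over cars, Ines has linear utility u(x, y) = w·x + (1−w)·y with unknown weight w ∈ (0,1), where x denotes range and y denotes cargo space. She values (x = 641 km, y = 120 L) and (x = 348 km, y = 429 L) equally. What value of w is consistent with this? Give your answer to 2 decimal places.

Indifference: w·641 + (1−w)·120 = w·348 + (1−w)·429.
Collecting terms: w·293 = (1−w)·309.
Hence w = 309/(293+309) = 309/602 = 0.51.

w = 0.51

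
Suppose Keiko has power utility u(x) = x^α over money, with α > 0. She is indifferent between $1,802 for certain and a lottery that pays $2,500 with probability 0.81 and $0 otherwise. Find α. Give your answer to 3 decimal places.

EU(lottery) = 0.81·2500^α + 0.19·0 = 0.81·2500^α.
Indifference: 1802^α = 0.81·2500^α, so (1802/2500)^α = 0.81.
Take logs: α = ln 0.81 / ln(1802/2500) ≈ 0.64363.

α ≈ 0.644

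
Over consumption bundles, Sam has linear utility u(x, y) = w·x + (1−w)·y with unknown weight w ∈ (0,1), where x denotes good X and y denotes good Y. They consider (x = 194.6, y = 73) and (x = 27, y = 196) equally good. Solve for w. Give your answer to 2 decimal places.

w = 0.42

Indifference: w·194.6 + (1−w)·73 = w·27 + (1−w)·196.
Collecting terms: w·167.6 = (1−w)·123.
So w/(1−w) = 123/167.6 = 0.7339, giving w = 123/(167.6+123) = 0.42.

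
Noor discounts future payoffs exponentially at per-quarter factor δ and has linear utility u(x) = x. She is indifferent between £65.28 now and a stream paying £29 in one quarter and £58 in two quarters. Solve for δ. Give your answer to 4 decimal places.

The stream is worth 29δ + 58δ² today, so 29δ + 58δ² = 65.28.
That is, 58δ² + 29δ − 65.28 = 0, a quadratic in δ.
The positive root is δ = [−29 + √(29² + 4·58·65.28)] / (2·58) = (−29 + 126.436)/116 ≈ 0.8400.

δ ≈ 0.8400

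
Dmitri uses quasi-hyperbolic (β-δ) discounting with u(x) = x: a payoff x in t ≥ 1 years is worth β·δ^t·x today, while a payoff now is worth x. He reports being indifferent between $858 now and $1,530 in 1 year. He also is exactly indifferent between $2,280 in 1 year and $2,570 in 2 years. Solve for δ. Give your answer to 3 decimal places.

δ ≈ 0.887

From the later pair, β·δ^1·2280 = β·δ^2·2570; dividing through, δ = 2280/2570 = 0.88716.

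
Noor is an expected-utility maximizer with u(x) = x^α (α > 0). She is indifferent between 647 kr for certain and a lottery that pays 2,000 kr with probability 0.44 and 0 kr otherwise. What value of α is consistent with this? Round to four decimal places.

α ≈ 0.7275

The lottery's expected utility is 0.44·u(2000) + 0.56·u(0) = 0.44·2000^α (since u(0) = 0 for α > 0).
Equating: 647^α = 0.44·2000^α, i.e. 0.3235^α = 0.44.
Taking logs: α·ln(647/2000) = ln(0.44), so α = -0.8209806 / -1.1285562 ≈ 0.7275.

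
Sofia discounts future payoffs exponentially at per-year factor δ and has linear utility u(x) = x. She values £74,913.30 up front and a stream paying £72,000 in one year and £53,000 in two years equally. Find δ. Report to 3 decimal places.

Equating present values: 74913.30 = 72000δ + 53000δ².
That is, 53000δ² + 72000δ − 74913.30 = 0, a quadratic in δ.
By the quadratic formula (taking the positive root), δ = (−72000 + √21065619600.00) / 106000 ≈ 0.690.

δ ≈ 0.690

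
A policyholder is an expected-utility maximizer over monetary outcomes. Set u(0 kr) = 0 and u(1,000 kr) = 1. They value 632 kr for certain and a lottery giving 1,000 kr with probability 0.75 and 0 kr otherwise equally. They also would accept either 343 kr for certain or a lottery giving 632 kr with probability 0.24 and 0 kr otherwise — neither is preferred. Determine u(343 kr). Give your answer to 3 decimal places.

0.180

From the first indifference, u(632 kr) = 0.75·u(1,000 kr) + 0.25·u(0 kr) = 0.75·1 + 0.25·0 = 0.75.
The second indifference gives u(343 kr) = 0.24·u(632 kr) + 0.76·u(0 kr) = 0.24·0.75 + 0.76·0.00 = 0.1800.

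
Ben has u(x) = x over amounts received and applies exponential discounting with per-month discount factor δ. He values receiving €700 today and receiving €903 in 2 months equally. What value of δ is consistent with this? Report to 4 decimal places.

δ ≈ 0.8805

Indifference means u(700) = δ^2 · u(903), so δ^2 = u(700)/u(903).
With u(x) = x: δ^2 = 700/903 = 0.77519.
So δ = 0.77519^(1/2) ≈ 0.8805.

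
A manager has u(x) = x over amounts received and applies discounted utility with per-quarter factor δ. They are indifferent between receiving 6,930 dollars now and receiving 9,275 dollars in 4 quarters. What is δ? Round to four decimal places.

δ ≈ 0.9297

The payoff in 4 quarters is discounted by δ^4, so u(6930) = δ^4·u(9275) and δ^4 = u(6930)/u(9275).
With u(x) = x: δ^4 = 6930/9275 = 0.74717.
Hence δ = (0.74717)^(1/4) = 0.929726.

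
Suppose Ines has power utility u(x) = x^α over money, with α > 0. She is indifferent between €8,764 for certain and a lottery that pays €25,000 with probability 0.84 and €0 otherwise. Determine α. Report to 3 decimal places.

α ≈ 0.166

EU(lottery) = 0.84·25000^α + 0.16·0 = 0.84·25000^α.
Equating: 8764^α = 0.84·25000^α, i.e. 0.3506^α = 0.84.
Take logs: α = ln 0.84 / ln(8764/25000) ≈ 0.16633.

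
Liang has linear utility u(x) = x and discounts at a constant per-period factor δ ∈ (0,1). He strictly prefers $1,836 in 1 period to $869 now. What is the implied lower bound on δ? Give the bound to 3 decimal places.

δ > 0.473

Comparing present values: 869 < δ·1836.
So δ > 869/1836 = 0.47331.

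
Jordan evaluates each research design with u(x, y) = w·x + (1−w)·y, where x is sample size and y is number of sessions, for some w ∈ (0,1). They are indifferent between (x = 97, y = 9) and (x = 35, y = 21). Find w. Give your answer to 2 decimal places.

w = 0.16

Equating utilities: w·97 + (1−w)·9 = w·35 + (1−w)·21.
Collecting terms: w·62 = (1−w)·12.
The marginal rate of substitution is 12/62, so w = 12/(62+12) = 0.16.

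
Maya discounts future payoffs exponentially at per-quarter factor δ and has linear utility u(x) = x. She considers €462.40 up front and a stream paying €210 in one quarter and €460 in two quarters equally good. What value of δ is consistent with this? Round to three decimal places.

The stream is worth 210δ + 460δ² today, so 210δ + 460δ² = 462.40.
So 460δ² + 210δ − 462.40 = 0.
By the quadratic formula (taking the positive root), δ = (−210 + √894916.00) / 920 ≈ 0.800.

δ ≈ 0.800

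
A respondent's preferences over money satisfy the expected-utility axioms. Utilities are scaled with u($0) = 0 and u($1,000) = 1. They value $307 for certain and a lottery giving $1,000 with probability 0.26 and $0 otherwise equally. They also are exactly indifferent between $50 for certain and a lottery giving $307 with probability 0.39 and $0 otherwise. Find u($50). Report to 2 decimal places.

0.10

First, u($307) = 0.26·u($1,000) + 0.74·u($0) = 0.26.
The second indifference gives u($50) = 0.39·u($307) + 0.61·u($0) = 0.39·0.26 + 0.61·0.00 = 0.1014.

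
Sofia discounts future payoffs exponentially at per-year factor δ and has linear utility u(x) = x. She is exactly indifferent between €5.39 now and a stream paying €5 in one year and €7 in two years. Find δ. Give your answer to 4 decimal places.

δ ≈ 0.5902

Present value of the stream is 5·δ + 7·δ². Indifference gives 5δ + 7δ² = 5.39.
Rearranged: 7δ² + 5δ − 5.39 = 0.
By the quadratic formula (taking the positive root), δ = (−5 + √175.92) / 14 ≈ 0.5902.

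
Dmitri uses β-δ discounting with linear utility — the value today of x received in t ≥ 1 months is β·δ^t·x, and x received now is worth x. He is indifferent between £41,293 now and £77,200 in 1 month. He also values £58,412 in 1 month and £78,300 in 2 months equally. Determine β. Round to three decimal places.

β ≈ 0.717

Both payoffs in the second observation are in the future, so β drops out: δ^1·58412 = δ^2·78300 ⇒ δ = 58412/78300 = 0.74600.
Now use the now-vs-future pair: 41293 = β·δ·77200 gives β = 41293/(0.74600·77200) ≈ 0.717.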